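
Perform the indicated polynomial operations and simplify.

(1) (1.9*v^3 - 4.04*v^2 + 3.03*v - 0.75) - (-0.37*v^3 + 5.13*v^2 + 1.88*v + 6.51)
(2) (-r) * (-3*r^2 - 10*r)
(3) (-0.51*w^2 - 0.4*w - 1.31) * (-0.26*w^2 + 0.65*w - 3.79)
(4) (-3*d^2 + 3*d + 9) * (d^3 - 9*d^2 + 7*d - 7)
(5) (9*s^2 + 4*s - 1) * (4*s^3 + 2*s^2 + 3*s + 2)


(1) = 2.27*v^3 - 9.17*v^2 + 1.15*v - 7.26
(2) = 3*r^3 + 10*r^2
(3) = 0.1326*w^4 - 0.2275*w^3 + 2.0135*w^2 + 0.6645*w + 4.9649
(4) = -3*d^5 + 30*d^4 - 39*d^3 - 39*d^2 + 42*d - 63
(5) = 36*s^5 + 34*s^4 + 31*s^3 + 28*s^2 + 5*s - 2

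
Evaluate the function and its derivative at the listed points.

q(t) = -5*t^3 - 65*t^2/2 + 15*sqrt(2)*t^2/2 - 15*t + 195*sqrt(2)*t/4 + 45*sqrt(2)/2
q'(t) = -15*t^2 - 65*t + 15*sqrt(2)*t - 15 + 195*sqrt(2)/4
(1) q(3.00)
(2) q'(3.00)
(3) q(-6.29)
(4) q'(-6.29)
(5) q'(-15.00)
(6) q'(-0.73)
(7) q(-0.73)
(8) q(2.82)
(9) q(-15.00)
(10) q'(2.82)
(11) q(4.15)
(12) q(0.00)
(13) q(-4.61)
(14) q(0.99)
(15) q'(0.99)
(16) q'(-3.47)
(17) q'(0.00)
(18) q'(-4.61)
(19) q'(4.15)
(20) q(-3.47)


(1) = -138.39
(2) = -212.42
(3) = 70.62
(4) = -264.10
(5) = -2664.26
(6) = 77.91
(7) = -17.28
(8) = -102.30
(9) = 11171.66
(10) = -188.82
(11) = -478.74
(12) = 31.82
(13) = -192.28
(14) = 58.91
(15) = -4.11
(16) = 25.27
(17) = 53.94
(18) = -62.98
(19) = -386.11
(20) = -210.07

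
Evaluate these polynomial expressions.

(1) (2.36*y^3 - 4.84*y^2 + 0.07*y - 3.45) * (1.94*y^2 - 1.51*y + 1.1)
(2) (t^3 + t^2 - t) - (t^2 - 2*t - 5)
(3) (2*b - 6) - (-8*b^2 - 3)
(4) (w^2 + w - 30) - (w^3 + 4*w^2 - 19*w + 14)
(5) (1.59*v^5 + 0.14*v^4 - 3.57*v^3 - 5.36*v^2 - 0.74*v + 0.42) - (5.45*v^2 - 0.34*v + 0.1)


(1) = 4.5784*y^5 - 12.9532*y^4 + 10.0402*y^3 - 12.1227*y^2 + 5.2865*y - 3.795
(2) = t^3 + t + 5
(3) = 8*b^2 + 2*b - 3
(4) = -w^3 - 3*w^2 + 20*w - 44
(5) = 1.59*v^5 + 0.14*v^4 - 3.57*v^3 - 10.81*v^2 - 0.4*v + 0.32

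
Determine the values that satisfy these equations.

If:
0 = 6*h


Then:
h = 0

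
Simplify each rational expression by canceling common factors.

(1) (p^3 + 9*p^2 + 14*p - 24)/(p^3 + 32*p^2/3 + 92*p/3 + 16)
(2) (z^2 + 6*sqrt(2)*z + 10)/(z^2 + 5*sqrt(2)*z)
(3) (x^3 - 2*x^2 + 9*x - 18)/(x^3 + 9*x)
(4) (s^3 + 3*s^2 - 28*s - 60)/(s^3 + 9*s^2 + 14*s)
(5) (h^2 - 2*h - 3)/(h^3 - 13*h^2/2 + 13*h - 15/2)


(1) = (3*p - 3)/(3*p + 2)
(2) = (z + sqrt(2))/z
(3) = (x - 2)/x
(4) = (s^2 + s - 30)/(s^2 + 7*s)
(5) = (2*h + 2)/(2*h^2 - 7*h + 5)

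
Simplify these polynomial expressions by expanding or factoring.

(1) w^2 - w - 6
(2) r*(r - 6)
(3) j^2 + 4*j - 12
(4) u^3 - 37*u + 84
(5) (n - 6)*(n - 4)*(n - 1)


(1) = (w - 3)*(w + 2)
(2) = r^2 - 6*r
(3) = (j - 2)*(j + 6)
(4) = (u - 4)*(u - 3)*(u + 7)
(5) = n^3 - 11*n^2 + 34*n - 24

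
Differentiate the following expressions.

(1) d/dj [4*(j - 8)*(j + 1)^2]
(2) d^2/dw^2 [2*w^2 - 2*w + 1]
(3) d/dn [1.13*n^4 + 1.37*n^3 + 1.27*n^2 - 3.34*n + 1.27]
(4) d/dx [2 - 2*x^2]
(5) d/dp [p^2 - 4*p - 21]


(1) = 12*(j - 5)*(j + 1)
(2) = 4
(3) = 4.52*n^3 + 4.11*n^2 + 2.54*n - 3.34
(4) = -4*x
(5) = 2*p - 4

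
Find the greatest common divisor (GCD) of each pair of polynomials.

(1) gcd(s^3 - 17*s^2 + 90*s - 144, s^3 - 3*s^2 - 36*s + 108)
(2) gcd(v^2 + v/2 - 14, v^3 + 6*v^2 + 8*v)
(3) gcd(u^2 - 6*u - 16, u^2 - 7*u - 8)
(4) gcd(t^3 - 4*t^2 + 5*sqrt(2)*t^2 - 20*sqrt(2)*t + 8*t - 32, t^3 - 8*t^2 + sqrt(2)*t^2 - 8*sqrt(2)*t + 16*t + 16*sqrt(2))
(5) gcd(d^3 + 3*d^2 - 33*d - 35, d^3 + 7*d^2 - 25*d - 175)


(1) = s^2 - 9*s + 18
(2) = gcd((v - 7/2)*(v + 4), v*(v + 2)*(v + 4)) = v + 4
(3) = gcd((u - 8)*(u + 2), (u - 8)*(u + 1)) = u - 8
(4) = gcd((t - 4)*(t + sqrt(2))*(t + 4*sqrt(2)), (t - 4)^2*(t + sqrt(2))) = t^2 + t*(-4 + sqrt(2)) - 4*sqrt(2)
(5) = gcd((d - 5)*(d + 1)*(d + 7), (d - 5)*(d + 5)*(d + 7)) = d^2 + 2*d - 35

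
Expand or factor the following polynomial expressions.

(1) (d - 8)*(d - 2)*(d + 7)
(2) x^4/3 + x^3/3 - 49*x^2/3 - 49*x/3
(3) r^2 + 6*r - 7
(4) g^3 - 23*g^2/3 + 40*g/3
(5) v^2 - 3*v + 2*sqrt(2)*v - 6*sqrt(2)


(1) = d^3 - 3*d^2 - 54*d + 112
(2) = x*(x/3 + 1/3)*(x - 7)*(x + 7)
(3) = (r - 1)*(r + 7)
(4) = g*(g - 5)*(g - 8/3)
(5) = (v - 3)*(v + 2*sqrt(2))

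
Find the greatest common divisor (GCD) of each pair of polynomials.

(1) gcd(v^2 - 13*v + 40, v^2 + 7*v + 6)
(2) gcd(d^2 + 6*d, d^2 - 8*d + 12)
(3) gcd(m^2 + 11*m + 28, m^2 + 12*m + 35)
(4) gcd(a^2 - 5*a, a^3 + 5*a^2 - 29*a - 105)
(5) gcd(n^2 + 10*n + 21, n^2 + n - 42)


(1) = 1
(2) = 1
(3) = m + 7
(4) = gcd(a*(a - 5), (a - 5)*(a + 3)*(a + 7)) = a - 5
(5) = gcd((n + 3)*(n + 7), (n - 6)*(n + 7)) = n + 7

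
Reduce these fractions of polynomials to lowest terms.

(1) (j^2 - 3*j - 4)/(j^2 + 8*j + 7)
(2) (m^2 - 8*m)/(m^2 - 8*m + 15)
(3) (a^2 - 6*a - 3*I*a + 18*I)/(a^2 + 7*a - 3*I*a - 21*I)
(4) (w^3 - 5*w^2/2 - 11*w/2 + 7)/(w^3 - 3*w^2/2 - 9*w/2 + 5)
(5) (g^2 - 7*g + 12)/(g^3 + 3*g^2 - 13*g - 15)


(1) = (j - 4)/(j + 7)
(2) = (m^2 - 8*m)/(m^2 - 8*m + 15)
(3) = (a - 6)/(a + 7)
(4) = (2*w - 7)/(2*w - 5)
(5) = (g - 4)/(g^2 + 6*g + 5)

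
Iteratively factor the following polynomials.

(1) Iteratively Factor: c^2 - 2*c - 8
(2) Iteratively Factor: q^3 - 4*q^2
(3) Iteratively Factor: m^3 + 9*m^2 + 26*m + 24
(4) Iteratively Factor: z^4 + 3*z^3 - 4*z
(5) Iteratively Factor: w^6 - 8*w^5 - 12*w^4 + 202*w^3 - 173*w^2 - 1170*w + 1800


(1) = (c + 2)*(c - 4)
(2) = (q - 4)*(q^2) = q*(q - 4)*(q)
(3) = (m + 3)*(m^2 + 6*m + 8) = (m + 3)*(m + 4)*(m + 2)
(4) = (z)*(z^3 + 3*z^2 - 4) = z*(z - 1)*(z^2 + 4*z + 4) = z*(z - 1)*(z + 2)*(z + 2)
(5) = (w + 4)*(w^5 - 12*w^4 + 36*w^3 + 58*w^2 - 405*w + 450) = (w + 3)*(w + 4)*(w^4 - 15*w^3 + 81*w^2 - 185*w + 150) = (w - 5)*(w + 3)*(w + 4)*(w^3 - 10*w^2 + 31*w - 30) = (w - 5)^2*(w + 3)*(w + 4)*(w^2 - 5*w + 6) = (w - 5)^2*(w - 3)*(w + 3)*(w + 4)*(w - 2)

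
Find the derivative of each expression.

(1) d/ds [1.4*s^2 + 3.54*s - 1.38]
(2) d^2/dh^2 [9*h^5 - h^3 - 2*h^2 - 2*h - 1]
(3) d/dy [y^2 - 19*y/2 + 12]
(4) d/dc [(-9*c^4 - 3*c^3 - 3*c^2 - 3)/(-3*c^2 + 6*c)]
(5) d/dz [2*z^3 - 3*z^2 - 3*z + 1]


(1) = 2.8*s + 3.54
(2) = 180*h^3 - 6*h - 4
(3) = 2*y - 19/2
(4) = (6*c^5 - 17*c^4 - 4*c^3 - 2*c^2 - 2*c + 2)/(c^2*(c^2 - 4*c + 4))
(5) = 6*z^2 - 6*z - 3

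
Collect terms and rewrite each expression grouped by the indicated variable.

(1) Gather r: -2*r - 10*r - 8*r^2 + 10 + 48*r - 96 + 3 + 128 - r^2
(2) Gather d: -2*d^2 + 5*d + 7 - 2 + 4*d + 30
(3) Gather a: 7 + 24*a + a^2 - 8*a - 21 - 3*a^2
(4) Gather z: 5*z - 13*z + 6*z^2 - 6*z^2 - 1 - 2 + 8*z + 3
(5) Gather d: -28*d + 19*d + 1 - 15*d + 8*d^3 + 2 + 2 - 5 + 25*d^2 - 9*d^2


(1) = -9*r^2 + 36*r + 45
(2) = -2*d^2 + 9*d + 35
(3) = -2*a^2 + 16*a - 14
(4) = 0
(5) = 8*d^3 + 16*d^2 - 24*d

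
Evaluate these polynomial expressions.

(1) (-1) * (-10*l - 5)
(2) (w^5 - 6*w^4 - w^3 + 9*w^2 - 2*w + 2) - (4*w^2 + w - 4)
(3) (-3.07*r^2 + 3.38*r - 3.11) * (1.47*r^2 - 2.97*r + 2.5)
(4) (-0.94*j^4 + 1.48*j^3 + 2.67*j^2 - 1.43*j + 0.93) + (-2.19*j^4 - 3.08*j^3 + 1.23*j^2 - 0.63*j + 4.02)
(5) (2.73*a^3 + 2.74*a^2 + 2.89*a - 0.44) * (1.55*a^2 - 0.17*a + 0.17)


(1) = 10*l + 5
(2) = w^5 - 6*w^4 - w^3 + 5*w^2 - 3*w + 6
(3) = -4.5129*r^4 + 14.0865*r^3 - 22.2853*r^2 + 17.6867*r - 7.775
(4) = -3.13*j^4 - 1.6*j^3 + 3.9*j^2 - 2.06*j + 4.95
(5) = 4.2315*a^5 + 3.7829*a^4 + 4.4778*a^3 - 0.7075*a^2 + 0.5661*a - 0.0748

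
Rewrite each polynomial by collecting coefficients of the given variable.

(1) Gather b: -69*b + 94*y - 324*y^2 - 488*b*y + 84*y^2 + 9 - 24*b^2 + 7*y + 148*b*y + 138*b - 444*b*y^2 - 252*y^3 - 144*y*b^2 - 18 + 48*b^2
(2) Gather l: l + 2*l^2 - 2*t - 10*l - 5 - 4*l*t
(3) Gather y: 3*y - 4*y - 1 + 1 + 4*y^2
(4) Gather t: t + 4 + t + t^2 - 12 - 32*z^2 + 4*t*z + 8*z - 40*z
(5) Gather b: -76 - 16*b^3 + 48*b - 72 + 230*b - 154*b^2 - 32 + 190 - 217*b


(1) = b^2*(24 - 144*y) + b*(-444*y^2 - 340*y + 69) - 252*y^3 - 240*y^2 + 101*y - 9
(2) = 2*l^2 + l*(-4*t - 9) - 2*t - 5
(3) = 4*y^2 - y
(4) = t^2 + t*(4*z + 2) - 32*z^2 - 32*z - 8
(5) = -16*b^3 - 154*b^2 + 61*b + 10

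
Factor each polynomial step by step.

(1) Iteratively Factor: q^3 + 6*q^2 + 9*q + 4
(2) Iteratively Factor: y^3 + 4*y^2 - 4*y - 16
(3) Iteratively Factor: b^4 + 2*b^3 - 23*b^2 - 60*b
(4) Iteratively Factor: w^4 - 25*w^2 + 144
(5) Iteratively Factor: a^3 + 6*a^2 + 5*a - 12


(1) = (q + 1)*(q^2 + 5*q + 4) = (q + 1)^2*(q + 4)
(2) = (y + 2)*(y^2 + 2*y - 8) = (y + 2)*(y + 4)*(y - 2)
(3) = (b + 4)*(b^3 - 2*b^2 - 15*b) = (b - 5)*(b + 4)*(b^2 + 3*b) = b*(b - 5)*(b + 4)*(b + 3)
(4) = (w + 4)*(w^3 - 4*w^2 - 9*w + 36) = (w + 3)*(w + 4)*(w^2 - 7*w + 12) = (w - 4)*(w + 3)*(w + 4)*(w - 3)
(5) = (a + 3)*(a^2 + 3*a - 4) = (a + 3)*(a + 4)*(a - 1)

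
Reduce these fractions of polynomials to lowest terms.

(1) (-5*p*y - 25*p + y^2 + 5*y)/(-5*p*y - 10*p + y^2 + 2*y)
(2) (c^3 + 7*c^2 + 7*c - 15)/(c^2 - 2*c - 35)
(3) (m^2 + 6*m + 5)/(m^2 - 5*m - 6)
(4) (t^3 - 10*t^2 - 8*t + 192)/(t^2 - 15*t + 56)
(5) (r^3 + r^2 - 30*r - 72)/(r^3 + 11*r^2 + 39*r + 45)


(1) = (y + 5)/(y + 2)
(2) = (c^2 + 2*c - 3)/(c - 7)
(3) = (m + 5)/(m - 6)
(4) = (t^2 - 2*t - 24)/(t - 7)
(5) = (r^2 - 2*r - 24)/(r^2 + 8*r + 15)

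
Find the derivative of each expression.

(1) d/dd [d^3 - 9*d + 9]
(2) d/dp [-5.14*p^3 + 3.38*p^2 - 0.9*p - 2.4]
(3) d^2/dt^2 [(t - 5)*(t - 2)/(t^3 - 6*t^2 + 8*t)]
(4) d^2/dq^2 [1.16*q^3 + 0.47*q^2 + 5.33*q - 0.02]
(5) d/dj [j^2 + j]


(1) = 3*d^2 - 9
(2) = -15.42*p^2 + 6.76*p - 0.9
(3) = 2*(t^3 - 15*t^2 + 60*t - 80)/(t^3*(t^3 - 12*t^2 + 48*t - 64))
(4) = 6.96*q + 0.94
(5) = 2*j + 1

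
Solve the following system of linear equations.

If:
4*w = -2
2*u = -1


Then:
u = -1/2
w = -1/2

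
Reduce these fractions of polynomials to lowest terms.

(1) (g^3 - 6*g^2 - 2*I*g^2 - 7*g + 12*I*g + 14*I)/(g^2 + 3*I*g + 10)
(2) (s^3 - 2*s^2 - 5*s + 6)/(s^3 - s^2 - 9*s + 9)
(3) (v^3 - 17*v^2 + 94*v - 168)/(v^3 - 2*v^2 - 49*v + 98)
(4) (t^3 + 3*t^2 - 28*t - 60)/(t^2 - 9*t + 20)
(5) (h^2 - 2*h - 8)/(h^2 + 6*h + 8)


(1) = (g^2 - 6*g - 7)/(g + 5*I)
(2) = (s + 2)/(s + 3)
(3) = (v^2 - 10*v + 24)/(v^2 + 5*v - 14)
(4) = (t^2 + 8*t + 12)/(t - 4)
(5) = (h - 4)/(h + 4)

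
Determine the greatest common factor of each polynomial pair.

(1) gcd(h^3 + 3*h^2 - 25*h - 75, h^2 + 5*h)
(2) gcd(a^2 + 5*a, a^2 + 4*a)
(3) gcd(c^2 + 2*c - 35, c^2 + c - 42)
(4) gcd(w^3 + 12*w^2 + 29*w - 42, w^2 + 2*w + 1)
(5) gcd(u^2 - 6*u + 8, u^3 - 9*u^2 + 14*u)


(1) = gcd((h - 5)*(h + 3)*(h + 5), h*(h + 5)) = h + 5
(2) = gcd(a*(a + 5), a*(a + 4)) = a
(3) = gcd((c - 5)*(c + 7), (c - 6)*(c + 7)) = c + 7
(4) = gcd((w - 1)*(w + 6)*(w + 7), (w + 1)^2) = 1
(5) = gcd((u - 4)*(u - 2), u*(u - 7)*(u - 2)) = u - 2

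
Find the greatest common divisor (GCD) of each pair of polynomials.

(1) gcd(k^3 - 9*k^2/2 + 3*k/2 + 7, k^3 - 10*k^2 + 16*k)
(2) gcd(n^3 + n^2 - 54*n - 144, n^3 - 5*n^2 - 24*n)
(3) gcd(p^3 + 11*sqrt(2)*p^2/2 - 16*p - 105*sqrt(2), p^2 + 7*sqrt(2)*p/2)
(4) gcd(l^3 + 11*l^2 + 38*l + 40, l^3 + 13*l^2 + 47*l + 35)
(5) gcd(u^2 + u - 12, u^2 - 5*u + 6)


(1) = k - 2
(2) = gcd((n - 8)*(n + 3)*(n + 6), n*(n - 8)*(n + 3)) = n^2 - 5*n - 24
(3) = p + 7*sqrt(2)/2
(4) = gcd((l + 2)*(l + 4)*(l + 5), (l + 1)*(l + 5)*(l + 7)) = l + 5
(5) = u - 3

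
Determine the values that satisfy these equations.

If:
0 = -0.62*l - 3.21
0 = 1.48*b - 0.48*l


Then:
b = -1.68
l = -5.18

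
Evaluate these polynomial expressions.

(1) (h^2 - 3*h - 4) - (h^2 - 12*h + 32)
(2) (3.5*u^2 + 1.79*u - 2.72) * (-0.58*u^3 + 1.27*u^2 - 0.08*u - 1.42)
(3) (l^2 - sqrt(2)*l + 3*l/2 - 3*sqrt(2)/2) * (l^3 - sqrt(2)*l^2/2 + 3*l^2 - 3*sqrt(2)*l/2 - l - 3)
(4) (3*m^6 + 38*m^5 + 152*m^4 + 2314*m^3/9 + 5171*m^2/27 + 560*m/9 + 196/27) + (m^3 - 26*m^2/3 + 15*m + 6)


(1) = 9*h - 36
(2) = -2.03*u^5 + 3.4068*u^4 + 3.5709*u^3 - 8.5676*u^2 - 2.3242*u + 3.8624
(3) = l^5 - 3*sqrt(2)*l^4/2 + 9*l^4/2 - 27*sqrt(2)*l^3/4 + 9*l^3/2 - 23*sqrt(2)*l^2/4 + 9*sqrt(2)*l/2 + 9*sqrt(2)/2
(4) = 3*m^6 + 38*m^5 + 152*m^4 + 2323*m^3/9 + 4937*m^2/27 + 695*m/9 + 358/27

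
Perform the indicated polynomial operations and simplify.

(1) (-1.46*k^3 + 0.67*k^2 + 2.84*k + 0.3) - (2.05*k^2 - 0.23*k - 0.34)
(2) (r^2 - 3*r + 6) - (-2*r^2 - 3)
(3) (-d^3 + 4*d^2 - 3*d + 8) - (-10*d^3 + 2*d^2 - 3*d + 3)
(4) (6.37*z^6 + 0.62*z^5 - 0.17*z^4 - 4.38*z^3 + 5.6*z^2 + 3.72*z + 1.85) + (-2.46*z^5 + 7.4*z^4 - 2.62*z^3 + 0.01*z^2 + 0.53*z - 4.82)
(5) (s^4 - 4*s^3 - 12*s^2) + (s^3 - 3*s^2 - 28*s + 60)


(1) = -1.46*k^3 - 1.38*k^2 + 3.07*k + 0.64
(2) = 3*r^2 - 3*r + 9
(3) = 9*d^3 + 2*d^2 + 5
(4) = 6.37*z^6 - 1.84*z^5 + 7.23*z^4 - 7.0*z^3 + 5.61*z^2 + 4.25*z - 2.97
(5) = s^4 - 3*s^3 - 15*s^2 - 28*s + 60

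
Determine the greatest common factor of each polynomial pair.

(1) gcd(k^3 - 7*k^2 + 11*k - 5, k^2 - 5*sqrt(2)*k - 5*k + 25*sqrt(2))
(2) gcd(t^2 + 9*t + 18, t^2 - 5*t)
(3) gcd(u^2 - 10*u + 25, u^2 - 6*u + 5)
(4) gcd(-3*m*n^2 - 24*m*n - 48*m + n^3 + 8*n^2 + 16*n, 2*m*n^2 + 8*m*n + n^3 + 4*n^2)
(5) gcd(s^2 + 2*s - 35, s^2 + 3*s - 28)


(1) = k - 5
(2) = gcd((t + 3)*(t + 6), t*(t - 5)) = 1
(3) = u - 5
(4) = n + 4
(5) = s + 7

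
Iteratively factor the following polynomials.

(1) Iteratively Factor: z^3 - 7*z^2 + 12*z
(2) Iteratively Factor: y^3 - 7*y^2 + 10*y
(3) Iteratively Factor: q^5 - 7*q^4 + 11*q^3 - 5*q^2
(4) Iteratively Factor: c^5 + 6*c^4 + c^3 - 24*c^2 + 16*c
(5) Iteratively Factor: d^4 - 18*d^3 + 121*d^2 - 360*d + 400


(1) = (z - 3)*(z^2 - 4*z) = z*(z - 3)*(z - 4)
(2) = (y - 2)*(y^2 - 5*y) = (y - 5)*(y - 2)*(y)
(3) = (q)*(q^4 - 7*q^3 + 11*q^2 - 5*q) = q*(q - 1)*(q^3 - 6*q^2 + 5*q) = q*(q - 5)*(q - 1)*(q^2 - q) = q^2*(q - 5)*(q - 1)*(q - 1)
(4) = (c - 1)*(c^4 + 7*c^3 + 8*c^2 - 16*c) = (c - 1)*(c + 4)*(c^3 + 3*c^2 - 4*c) = (c - 1)^2*(c + 4)*(c^2 + 4*c) = c*(c - 1)^2*(c + 4)*(c + 4)
(5) = (d - 4)*(d^3 - 14*d^2 + 65*d - 100) = (d - 5)*(d - 4)*(d^2 - 9*d + 20) = (d - 5)*(d - 4)^2*(d - 5)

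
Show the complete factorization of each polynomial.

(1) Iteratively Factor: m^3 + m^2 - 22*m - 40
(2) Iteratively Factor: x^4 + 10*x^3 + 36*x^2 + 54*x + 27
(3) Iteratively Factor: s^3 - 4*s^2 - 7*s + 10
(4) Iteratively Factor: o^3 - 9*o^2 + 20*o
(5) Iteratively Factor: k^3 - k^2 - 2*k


(1) = (m + 4)*(m^2 - 3*m - 10) = (m + 2)*(m + 4)*(m - 5)
(2) = (x + 3)*(x^3 + 7*x^2 + 15*x + 9) = (x + 3)^2*(x^2 + 4*x + 3) = (x + 1)*(x + 3)^2*(x + 3)
(3) = (s - 5)*(s^2 + s - 2) = (s - 5)*(s + 2)*(s - 1)
(4) = (o - 4)*(o^2 - 5*o) = o*(o - 4)*(o - 5)
(5) = (k - 2)*(k^2 + k) = k*(k - 2)*(k + 1)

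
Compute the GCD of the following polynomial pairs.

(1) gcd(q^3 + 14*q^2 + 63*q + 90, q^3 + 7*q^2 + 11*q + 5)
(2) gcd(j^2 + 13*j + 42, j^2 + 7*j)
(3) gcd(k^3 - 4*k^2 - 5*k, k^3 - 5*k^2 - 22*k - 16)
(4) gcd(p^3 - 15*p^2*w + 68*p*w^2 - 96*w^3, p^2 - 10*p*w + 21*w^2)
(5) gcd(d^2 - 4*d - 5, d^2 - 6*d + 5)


(1) = gcd((q + 3)*(q + 5)*(q + 6), (q + 1)^2*(q + 5)) = q + 5
(2) = gcd((j + 6)*(j + 7), j*(j + 7)) = j + 7
(3) = k + 1
(4) = p - 3*w
(5) = d - 5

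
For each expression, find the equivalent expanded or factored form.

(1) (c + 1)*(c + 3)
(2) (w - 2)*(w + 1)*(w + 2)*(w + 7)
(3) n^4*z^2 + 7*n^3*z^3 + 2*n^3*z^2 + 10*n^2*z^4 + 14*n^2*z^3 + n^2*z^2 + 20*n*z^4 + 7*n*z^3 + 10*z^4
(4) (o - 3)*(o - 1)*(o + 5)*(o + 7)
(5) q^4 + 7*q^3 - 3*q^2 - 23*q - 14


(1) = c^2 + 4*c + 3
(2) = w^4 + 8*w^3 + 3*w^2 - 32*w - 28
(3) = (n + 2*z)*(n + 5*z)*(n*z + z)^2
(4) = o^4 + 8*o^3 - 10*o^2 - 104*o + 105
(5) = (q - 2)*(q + 1)^2*(q + 7)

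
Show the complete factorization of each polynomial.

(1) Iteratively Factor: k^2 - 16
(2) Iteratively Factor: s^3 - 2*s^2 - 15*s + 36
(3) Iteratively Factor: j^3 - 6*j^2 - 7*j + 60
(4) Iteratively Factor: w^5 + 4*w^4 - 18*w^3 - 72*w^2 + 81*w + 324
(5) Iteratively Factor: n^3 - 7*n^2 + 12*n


(1) = (k + 4)*(k - 4)
(2) = (s + 4)*(s^2 - 6*s + 9) = (s - 3)*(s + 4)*(s - 3)
(3) = (j - 5)*(j^2 - j - 12) = (j - 5)*(j + 3)*(j - 4)
(4) = (w - 3)*(w^4 + 7*w^3 + 3*w^2 - 63*w - 108) = (w - 3)*(w + 3)*(w^3 + 4*w^2 - 9*w - 36) = (w - 3)^2*(w + 3)*(w^2 + 7*w + 12) = (w - 3)^2*(w + 3)^2*(w + 4)
(5) = (n - 3)*(n^2 - 4*n) = n*(n - 3)*(n - 4)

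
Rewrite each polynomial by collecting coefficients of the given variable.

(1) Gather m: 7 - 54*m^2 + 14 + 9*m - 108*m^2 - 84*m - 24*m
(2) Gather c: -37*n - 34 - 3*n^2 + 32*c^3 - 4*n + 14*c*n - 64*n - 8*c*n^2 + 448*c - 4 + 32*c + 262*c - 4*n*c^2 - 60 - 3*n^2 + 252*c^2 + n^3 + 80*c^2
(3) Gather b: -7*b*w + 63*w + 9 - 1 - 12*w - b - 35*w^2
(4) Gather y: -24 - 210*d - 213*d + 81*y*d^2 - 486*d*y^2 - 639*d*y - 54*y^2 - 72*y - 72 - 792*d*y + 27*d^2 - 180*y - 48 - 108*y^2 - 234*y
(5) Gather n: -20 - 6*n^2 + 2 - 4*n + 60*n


(1) = -162*m^2 - 99*m + 21
(2) = 32*c^3 + c^2*(332 - 4*n) + c*(-8*n^2 + 14*n + 742) + n^3 - 6*n^2 - 105*n - 98
(3) = b*(-7*w - 1) - 35*w^2 + 51*w + 8
(4) = 27*d^2 - 423*d + y^2*(-486*d - 162) + y*(81*d^2 - 1431*d - 486) - 144
(5) = -6*n^2 + 56*n - 18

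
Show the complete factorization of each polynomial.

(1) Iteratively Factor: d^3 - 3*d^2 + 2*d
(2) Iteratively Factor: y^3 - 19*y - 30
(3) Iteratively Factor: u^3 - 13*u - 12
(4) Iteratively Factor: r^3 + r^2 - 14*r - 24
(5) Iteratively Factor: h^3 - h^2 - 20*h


(1) = (d - 2)*(d^2 - d) = d*(d - 2)*(d - 1)
(2) = (y - 5)*(y^2 + 5*y + 6) = (y - 5)*(y + 2)*(y + 3)
(3) = (u - 4)*(u^2 + 4*u + 3) = (u - 4)*(u + 3)*(u + 1)
(4) = (r - 4)*(r^2 + 5*r + 6) = (r - 4)*(r + 3)*(r + 2)
(5) = (h - 5)*(h^2 + 4*h) = (h - 5)*(h + 4)*(h)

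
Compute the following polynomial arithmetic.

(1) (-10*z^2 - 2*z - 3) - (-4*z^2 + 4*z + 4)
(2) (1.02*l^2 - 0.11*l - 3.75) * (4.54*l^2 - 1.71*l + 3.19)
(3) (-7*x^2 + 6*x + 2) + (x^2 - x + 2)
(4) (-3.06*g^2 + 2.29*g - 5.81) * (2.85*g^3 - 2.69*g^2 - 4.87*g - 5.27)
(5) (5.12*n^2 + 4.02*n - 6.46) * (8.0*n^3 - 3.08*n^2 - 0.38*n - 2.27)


(1) = -6*z^2 - 6*z - 7
(2) = 4.6308*l^4 - 2.2436*l^3 - 13.5831*l^2 + 6.0616*l - 11.9625
(3) = -6*x^2 + 5*x + 4
(4) = -8.721*g^5 + 14.7579*g^4 - 7.8164*g^3 + 20.6028*g^2 + 16.2264*g + 30.6187
(5) = 40.96*n^5 + 16.3904*n^4 - 66.0072*n^3 + 6.7468*n^2 - 6.6706*n + 14.6642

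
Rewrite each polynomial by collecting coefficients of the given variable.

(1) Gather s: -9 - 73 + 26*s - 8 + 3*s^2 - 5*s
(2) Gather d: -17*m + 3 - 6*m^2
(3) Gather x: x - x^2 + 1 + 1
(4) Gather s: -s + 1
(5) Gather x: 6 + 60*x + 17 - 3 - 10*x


(1) = 3*s^2 + 21*s - 90
(2) = -6*m^2 - 17*m + 3
(3) = -x^2 + x + 2
(4) = 1 - s
(5) = 50*x + 20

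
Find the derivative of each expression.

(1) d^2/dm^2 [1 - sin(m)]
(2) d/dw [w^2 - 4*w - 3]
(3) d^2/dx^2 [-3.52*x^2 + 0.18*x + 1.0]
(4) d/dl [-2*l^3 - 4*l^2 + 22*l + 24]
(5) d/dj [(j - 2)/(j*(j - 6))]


(1) = sin(m)
(2) = 2*w - 4
(3) = -7.04000000000000
(4) = -6*l^2 - 8*l + 22
(5) = (-j^2 + 4*j - 12)/(j^2*(j^2 - 12*j + 36))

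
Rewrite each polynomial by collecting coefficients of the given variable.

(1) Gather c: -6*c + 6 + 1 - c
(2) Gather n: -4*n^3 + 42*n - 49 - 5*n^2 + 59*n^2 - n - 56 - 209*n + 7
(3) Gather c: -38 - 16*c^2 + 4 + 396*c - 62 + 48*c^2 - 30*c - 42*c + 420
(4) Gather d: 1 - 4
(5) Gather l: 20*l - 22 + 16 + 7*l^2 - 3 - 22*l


(1) = 7 - 7*c
(2) = -4*n^3 + 54*n^2 - 168*n - 98
(3) = 32*c^2 + 324*c + 324
(4) = -3
(5) = 7*l^2 - 2*l - 9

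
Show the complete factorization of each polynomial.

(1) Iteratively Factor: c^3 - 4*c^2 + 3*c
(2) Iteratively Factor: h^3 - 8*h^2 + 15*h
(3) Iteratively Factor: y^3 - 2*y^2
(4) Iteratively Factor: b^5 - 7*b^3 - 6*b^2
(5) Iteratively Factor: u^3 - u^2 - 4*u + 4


(1) = (c - 3)*(c^2 - c) = c*(c - 3)*(c - 1)
(2) = (h - 5)*(h^2 - 3*h) = (h - 5)*(h - 3)*(h)
(3) = (y - 2)*(y^2) = y*(y - 2)*(y)
(4) = (b + 2)*(b^4 - 2*b^3 - 3*b^2) = (b + 1)*(b + 2)*(b^3 - 3*b^2) = b*(b + 1)*(b + 2)*(b^2 - 3*b) = b*(b - 3)*(b + 1)*(b + 2)*(b)
(5) = (u + 2)*(u^2 - 3*u + 2) = (u - 2)*(u + 2)*(u - 1)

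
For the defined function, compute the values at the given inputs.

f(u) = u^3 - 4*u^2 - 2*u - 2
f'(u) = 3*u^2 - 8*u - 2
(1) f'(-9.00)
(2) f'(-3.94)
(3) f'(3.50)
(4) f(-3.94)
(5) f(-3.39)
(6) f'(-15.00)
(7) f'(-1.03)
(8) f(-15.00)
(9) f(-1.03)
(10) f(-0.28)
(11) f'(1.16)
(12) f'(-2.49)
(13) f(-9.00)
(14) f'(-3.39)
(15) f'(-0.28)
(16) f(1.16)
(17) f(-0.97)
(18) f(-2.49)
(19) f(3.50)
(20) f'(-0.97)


(1) = 313.00
(2) = 76.09
(3) = 6.75
(4) = -117.38
(5) = -80.15
(6) = 793.00
(7) = 9.42
(8) = -4247.00
(9) = -5.28
(10) = -1.78
(11) = -7.24
(12) = 36.52
(13) = -1037.00
(14) = 59.60
(15) = 0.48
(16) = -8.14
(17) = -4.74
(18) = -37.26
(19) = -15.12
(20) = 8.58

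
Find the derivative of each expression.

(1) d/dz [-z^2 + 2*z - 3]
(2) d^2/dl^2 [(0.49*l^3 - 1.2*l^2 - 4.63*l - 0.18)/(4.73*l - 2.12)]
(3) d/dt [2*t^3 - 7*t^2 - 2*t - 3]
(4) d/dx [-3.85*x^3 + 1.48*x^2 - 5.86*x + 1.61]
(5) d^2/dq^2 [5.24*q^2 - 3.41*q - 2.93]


(1) = 2 - 2*z
(2) = (21.925442*l^3 - 29.481144*l^2 + 13.213536*l - 111.69638)/(105.823817*l^3 - 142.291644*l^2 + 63.775536*l - 9.528128)
(3) = 6*t^2 - 14*t - 2
(4) = -11.55*x^2 + 2.96*x - 5.86
(5) = 10.4800000000000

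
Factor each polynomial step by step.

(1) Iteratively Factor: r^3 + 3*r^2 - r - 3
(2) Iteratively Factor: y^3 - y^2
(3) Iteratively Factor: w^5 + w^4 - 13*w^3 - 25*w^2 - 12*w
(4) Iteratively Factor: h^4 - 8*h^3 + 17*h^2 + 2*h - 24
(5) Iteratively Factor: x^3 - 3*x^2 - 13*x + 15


(1) = (r - 1)*(r^2 + 4*r + 3) = (r - 1)*(r + 1)*(r + 3)
(2) = (y - 1)*(y^2) = y*(y - 1)*(y)
(3) = (w + 1)*(w^4 - 13*w^2 - 12*w) = w*(w + 1)*(w^3 - 13*w - 12) = w*(w + 1)^2*(w^2 - w - 12) = w*(w + 1)^2*(w + 3)*(w - 4)
(4) = (h - 4)*(h^3 - 4*h^2 + h + 6) = (h - 4)*(h - 3)*(h^2 - h - 2) = (h - 4)*(h - 3)*(h - 2)*(h + 1)
(5) = (x - 1)*(x^2 - 2*x - 15) = (x - 1)*(x + 3)*(x - 5)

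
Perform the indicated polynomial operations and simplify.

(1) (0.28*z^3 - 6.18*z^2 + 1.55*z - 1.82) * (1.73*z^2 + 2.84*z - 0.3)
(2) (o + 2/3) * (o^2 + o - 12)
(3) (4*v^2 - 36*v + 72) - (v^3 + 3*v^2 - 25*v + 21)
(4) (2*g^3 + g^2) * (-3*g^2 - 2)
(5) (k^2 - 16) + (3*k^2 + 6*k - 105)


(1) = 0.4844*z^5 - 9.8962*z^4 - 14.9537*z^3 + 3.1074*z^2 - 5.6338*z + 0.546
(2) = o^3 + 5*o^2/3 - 34*o/3 - 8
(3) = -v^3 + v^2 - 11*v + 51
(4) = -6*g^5 - 3*g^4 - 4*g^3 - 2*g^2
(5) = 4*k^2 + 6*k - 121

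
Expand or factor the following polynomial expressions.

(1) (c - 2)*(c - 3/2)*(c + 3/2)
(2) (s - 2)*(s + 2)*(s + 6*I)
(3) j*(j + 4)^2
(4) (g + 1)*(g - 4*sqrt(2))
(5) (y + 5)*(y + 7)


(1) = c^3 - 2*c^2 - 9*c/4 + 9/2
(2) = s^3 + 6*I*s^2 - 4*s - 24*I
(3) = j^3 + 8*j^2 + 16*j
(4) = g^2 - 4*sqrt(2)*g + g - 4*sqrt(2)
(5) = y^2 + 12*y + 35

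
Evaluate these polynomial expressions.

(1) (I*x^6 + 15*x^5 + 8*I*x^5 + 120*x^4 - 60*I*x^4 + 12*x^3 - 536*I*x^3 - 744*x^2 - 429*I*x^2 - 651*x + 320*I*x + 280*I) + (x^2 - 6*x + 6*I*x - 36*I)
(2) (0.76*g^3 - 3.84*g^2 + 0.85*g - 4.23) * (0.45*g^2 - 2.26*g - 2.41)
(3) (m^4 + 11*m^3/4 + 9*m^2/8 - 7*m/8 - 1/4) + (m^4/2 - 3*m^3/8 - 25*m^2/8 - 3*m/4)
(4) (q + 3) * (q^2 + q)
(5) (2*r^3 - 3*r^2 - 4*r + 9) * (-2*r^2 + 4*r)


(1) = I*x^6 + 15*x^5 + 8*I*x^5 + 120*x^4 - 60*I*x^4 + 12*x^3 - 536*I*x^3 - 743*x^2 - 429*I*x^2 - 657*x + 326*I*x + 244*I
(2) = 0.342*g^5 - 3.4456*g^4 + 7.2293*g^3 + 5.4299*g^2 + 7.5113*g + 10.1943
(3) = 3*m^4/2 + 19*m^3/8 - 2*m^2 - 13*m/8 - 1/4
(4) = q^3 + 4*q^2 + 3*q
(5) = -4*r^5 + 14*r^4 - 4*r^3 - 34*r^2 + 36*r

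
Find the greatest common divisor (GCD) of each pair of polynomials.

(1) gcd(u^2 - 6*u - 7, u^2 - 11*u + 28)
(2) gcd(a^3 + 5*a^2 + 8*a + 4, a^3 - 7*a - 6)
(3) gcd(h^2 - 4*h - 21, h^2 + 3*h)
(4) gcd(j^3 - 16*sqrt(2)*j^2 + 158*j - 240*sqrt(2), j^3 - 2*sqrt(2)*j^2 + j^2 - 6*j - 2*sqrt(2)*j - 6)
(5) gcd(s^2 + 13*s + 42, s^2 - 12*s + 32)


(1) = gcd((u - 7)*(u + 1), (u - 7)*(u - 4)) = u - 7
(2) = gcd((a + 1)*(a + 2)^2, (a - 3)*(a + 1)*(a + 2)) = a^2 + 3*a + 2
(3) = h + 3
(4) = j - 3*sqrt(2)
(5) = gcd((s + 6)*(s + 7), (s - 8)*(s - 4)) = 1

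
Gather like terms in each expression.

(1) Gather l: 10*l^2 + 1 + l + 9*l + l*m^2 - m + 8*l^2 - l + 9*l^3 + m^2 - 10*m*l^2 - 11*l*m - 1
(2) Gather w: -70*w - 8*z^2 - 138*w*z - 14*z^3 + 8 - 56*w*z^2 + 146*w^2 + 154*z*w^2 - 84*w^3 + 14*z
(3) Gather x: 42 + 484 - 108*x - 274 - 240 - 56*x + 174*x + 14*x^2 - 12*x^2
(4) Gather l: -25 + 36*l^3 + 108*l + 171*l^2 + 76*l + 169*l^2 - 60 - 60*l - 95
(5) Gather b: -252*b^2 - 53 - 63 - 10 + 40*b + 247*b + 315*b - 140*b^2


(1) = 9*l^3 + l^2*(18 - 10*m) + l*(m^2 - 11*m + 9) + m^2 - m
(2) = -84*w^3 + w^2*(154*z + 146) + w*(-56*z^2 - 138*z - 70) - 14*z^3 - 8*z^2 + 14*z + 8
(3) = 2*x^2 + 10*x + 12
(4) = 36*l^3 + 340*l^2 + 124*l - 180
(5) = -392*b^2 + 602*b - 126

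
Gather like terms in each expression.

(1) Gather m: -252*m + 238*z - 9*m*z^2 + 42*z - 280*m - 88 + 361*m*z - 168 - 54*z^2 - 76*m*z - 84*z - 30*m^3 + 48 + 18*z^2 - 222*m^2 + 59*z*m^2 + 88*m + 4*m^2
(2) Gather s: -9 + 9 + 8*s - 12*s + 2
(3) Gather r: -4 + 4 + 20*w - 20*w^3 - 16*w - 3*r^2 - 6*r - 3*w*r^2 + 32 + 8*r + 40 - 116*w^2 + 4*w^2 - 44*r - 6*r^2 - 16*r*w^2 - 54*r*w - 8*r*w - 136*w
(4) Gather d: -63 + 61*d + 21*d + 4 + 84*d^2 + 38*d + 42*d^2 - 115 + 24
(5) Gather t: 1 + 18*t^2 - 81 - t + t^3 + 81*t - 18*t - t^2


(1) = -30*m^3 + m^2*(59*z - 218) + m*(-9*z^2 + 285*z - 444) - 36*z^2 + 196*z - 208
(2) = 2 - 4*s
(3) = r^2*(-3*w - 9) + r*(-16*w^2 - 62*w - 42) - 20*w^3 - 112*w^2 - 132*w + 72
(4) = 126*d^2 + 120*d - 150
(5) = t^3 + 17*t^2 + 62*t - 80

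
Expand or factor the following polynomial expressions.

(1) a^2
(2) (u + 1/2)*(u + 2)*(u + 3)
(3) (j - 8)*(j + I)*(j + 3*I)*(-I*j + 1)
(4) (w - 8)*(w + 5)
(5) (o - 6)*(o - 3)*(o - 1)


(1) = a^2
(2) = u^3 + 11*u^2/2 + 17*u/2 + 3
(3) = -I*j^4 + 5*j^3 + 8*I*j^3 - 40*j^2 + 7*I*j^2 - 3*j - 56*I*j + 24
(4) = w^2 - 3*w - 40
(5) = o^3 - 10*o^2 + 27*o - 18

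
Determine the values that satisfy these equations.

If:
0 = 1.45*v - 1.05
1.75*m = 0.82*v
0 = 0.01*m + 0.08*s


Then:
m = 0.34
s = -0.04
v = 0.72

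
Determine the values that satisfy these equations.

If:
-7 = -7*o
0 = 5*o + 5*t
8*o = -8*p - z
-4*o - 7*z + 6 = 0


Then:
o = 1
p = -29/28
t = -1
z = 2/7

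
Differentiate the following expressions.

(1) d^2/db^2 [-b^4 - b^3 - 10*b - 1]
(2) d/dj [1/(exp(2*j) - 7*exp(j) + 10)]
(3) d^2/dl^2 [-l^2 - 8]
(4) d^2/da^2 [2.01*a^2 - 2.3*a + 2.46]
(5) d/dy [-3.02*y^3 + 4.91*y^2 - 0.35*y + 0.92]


(1) = 6*b*(-2*b - 1)
(2) = (7 - 2*exp(j))*exp(j)/(exp(2*j) - 7*exp(j) + 10)^2
(3) = -2
(4) = 4.02000000000000
(5) = -9.06*y^2 + 9.82*y - 0.35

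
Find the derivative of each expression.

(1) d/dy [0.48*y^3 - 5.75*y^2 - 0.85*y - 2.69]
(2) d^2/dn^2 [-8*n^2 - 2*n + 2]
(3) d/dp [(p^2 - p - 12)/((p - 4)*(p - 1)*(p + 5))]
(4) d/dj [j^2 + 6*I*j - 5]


(1) = 1.44*y^2 - 11.5*y - 0.85
(2) = -16
(3) = (-p^2 - 6*p - 17)/(p^4 + 8*p^3 + 6*p^2 - 40*p + 25)
(4) = 2*j + 6*I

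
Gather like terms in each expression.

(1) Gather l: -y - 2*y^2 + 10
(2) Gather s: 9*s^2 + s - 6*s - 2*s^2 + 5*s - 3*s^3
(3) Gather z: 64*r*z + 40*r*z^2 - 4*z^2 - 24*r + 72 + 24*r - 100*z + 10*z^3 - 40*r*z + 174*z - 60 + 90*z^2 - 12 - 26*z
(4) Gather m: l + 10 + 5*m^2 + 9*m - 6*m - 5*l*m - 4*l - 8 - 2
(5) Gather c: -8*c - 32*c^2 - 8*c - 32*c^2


(1) = -2*y^2 - y + 10
(2) = -3*s^3 + 7*s^2
(3) = 10*z^3 + z^2*(40*r + 86) + z*(24*r + 48)
(4) = -3*l + 5*m^2 + m*(3 - 5*l)
(5) = -64*c^2 - 16*c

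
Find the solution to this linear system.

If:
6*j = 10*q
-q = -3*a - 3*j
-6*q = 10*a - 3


Then:
a = 6/11
j = -15/22
q = -9/22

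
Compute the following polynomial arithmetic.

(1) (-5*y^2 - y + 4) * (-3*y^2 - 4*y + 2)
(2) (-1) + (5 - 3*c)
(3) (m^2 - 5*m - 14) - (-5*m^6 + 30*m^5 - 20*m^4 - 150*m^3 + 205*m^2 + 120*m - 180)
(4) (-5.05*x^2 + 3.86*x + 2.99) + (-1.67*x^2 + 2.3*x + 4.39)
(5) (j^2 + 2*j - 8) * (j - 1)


(1) = 15*y^4 + 23*y^3 - 18*y^2 - 18*y + 8
(2) = 4 - 3*c
(3) = 5*m^6 - 30*m^5 + 20*m^4 + 150*m^3 - 204*m^2 - 125*m + 166
(4) = -6.72*x^2 + 6.16*x + 7.38
(5) = j^3 + j^2 - 10*j + 8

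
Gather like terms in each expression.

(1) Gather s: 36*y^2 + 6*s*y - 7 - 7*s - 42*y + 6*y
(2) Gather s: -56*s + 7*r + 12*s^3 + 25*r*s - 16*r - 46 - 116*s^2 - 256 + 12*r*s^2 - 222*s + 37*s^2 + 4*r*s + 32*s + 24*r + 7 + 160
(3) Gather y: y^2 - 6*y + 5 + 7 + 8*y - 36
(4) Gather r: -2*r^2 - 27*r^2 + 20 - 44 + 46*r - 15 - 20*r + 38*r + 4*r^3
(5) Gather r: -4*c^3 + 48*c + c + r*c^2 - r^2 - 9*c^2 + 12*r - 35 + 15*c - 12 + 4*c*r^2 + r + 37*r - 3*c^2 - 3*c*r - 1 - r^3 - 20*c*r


(1) = s*(6*y - 7) + 36*y^2 - 36*y - 7
(2) = 15*r + 12*s^3 + s^2*(12*r - 79) + s*(29*r - 246) - 135
(3) = y^2 + 2*y - 24
(4) = 4*r^3 - 29*r^2 + 64*r - 39
(5) = -4*c^3 - 12*c^2 + 64*c - r^3 + r^2*(4*c - 1) + r*(c^2 - 23*c + 50) - 48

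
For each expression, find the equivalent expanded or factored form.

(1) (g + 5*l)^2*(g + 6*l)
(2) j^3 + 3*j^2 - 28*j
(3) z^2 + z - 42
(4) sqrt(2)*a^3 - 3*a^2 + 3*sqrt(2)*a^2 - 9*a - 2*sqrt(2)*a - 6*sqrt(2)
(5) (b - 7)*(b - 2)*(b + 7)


(1) = g^3 + 16*g^2*l + 85*g*l^2 + 150*l^3
(2) = j*(j - 4)*(j + 7)
(3) = (z - 6)*(z + 7)
(4) = (a + 3)*(a - 2*sqrt(2))*(sqrt(2)*a + 1)
(5) = b^3 - 2*b^2 - 49*b + 98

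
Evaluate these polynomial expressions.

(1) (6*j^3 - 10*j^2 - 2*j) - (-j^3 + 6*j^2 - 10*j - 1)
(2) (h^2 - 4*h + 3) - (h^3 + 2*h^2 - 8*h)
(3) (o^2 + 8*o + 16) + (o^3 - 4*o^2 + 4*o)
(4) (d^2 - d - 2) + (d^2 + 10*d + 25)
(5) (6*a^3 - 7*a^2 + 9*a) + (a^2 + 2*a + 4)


(1) = 7*j^3 - 16*j^2 + 8*j + 1
(2) = -h^3 - h^2 + 4*h + 3
(3) = o^3 - 3*o^2 + 12*o + 16
(4) = 2*d^2 + 9*d + 23
(5) = 6*a^3 - 6*a^2 + 11*a + 4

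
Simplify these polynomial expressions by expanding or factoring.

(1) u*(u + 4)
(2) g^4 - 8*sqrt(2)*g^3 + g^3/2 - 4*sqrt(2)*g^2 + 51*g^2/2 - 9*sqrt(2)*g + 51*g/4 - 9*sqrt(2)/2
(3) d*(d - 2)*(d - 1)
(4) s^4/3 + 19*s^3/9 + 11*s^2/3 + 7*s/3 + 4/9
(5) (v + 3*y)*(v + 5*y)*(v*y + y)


(1) = u^2 + 4*u
(2) = (g + 1/2)*(g - 6*sqrt(2))*(g - 3*sqrt(2)/2)*(g - sqrt(2)/2)
(3) = d^3 - 3*d^2 + 2*d
(4) = (s/3 + 1/3)*(s + 1/3)*(s + 1)*(s + 4)
(5) = v^3*y + 8*v^2*y^2 + v^2*y + 15*v*y^3 + 8*v*y^2 + 15*y^3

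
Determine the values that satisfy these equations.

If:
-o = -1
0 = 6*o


Then:
No Solution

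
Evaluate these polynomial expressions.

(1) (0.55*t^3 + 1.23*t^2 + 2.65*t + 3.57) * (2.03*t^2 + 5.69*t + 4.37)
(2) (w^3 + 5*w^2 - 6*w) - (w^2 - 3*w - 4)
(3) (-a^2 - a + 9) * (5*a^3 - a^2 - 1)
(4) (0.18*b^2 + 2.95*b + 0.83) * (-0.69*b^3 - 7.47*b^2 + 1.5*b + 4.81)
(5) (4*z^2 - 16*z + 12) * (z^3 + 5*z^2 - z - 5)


(1) = 1.1165*t^5 + 5.6264*t^4 + 14.7817*t^3 + 27.7007*t^2 + 31.8938*t + 15.6009
(2) = w^3 + 4*w^2 - 3*w + 4
(3) = -5*a^5 - 4*a^4 + 46*a^3 - 8*a^2 + a - 9
(4) = -0.1242*b^5 - 3.3801*b^4 - 22.3392*b^3 - 0.9093*b^2 + 15.4345*b + 3.9923
(5) = 4*z^5 + 4*z^4 - 72*z^3 + 56*z^2 + 68*z - 60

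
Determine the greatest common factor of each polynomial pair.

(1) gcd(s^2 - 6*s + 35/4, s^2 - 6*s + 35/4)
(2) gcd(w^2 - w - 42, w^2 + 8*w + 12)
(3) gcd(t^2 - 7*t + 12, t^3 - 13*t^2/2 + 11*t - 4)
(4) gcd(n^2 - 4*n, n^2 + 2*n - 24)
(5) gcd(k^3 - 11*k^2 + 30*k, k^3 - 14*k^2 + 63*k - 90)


(1) = s^2 - 6*s + 35/4
(2) = gcd((w - 7)*(w + 6), (w + 2)*(w + 6)) = w + 6
(3) = gcd((t - 4)*(t - 3), (t - 4)*(t - 2)*(t - 1/2)) = t - 4
(4) = gcd(n*(n - 4), (n - 4)*(n + 6)) = n - 4
(5) = k^2 - 11*k + 30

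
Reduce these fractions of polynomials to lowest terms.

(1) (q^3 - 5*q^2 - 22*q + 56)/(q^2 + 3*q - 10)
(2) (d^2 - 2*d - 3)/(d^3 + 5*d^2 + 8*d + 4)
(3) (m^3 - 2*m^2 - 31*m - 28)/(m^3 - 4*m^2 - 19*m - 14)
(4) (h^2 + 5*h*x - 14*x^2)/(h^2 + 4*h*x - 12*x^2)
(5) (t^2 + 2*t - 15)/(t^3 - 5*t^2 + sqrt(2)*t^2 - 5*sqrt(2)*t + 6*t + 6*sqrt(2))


(1) = (q^2 - 3*q - 28)/(q + 5)
(2) = (d - 3)/(d^2 + 4*d + 4)
(3) = (m + 4)/(m + 2)
(4) = (h + 7*x)/(h + 6*x)
(5) = (t + 5)/(t^2 + t*(-2 + sqrt(2)) - 2*sqrt(2))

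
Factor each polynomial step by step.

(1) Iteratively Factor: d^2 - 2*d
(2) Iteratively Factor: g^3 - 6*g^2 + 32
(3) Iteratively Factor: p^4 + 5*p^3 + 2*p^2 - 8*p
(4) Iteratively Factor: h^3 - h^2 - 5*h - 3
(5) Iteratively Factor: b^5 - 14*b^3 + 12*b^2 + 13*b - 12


(1) = (d - 2)*(d)
(2) = (g - 4)*(g^2 - 2*g - 8) = (g - 4)^2*(g + 2)
(3) = (p + 4)*(p^3 + p^2 - 2*p) = (p + 2)*(p + 4)*(p^2 - p) = (p - 1)*(p + 2)*(p + 4)*(p)
(4) = (h + 1)*(h^2 - 2*h - 3) = (h - 3)*(h + 1)*(h + 1)
(5) = (b - 3)*(b^4 + 3*b^3 - 5*b^2 - 3*b + 4) = (b - 3)*(b + 4)*(b^3 - b^2 - b + 1) = (b - 3)*(b - 1)*(b + 4)*(b^2 - 1) = (b - 3)*(b - 1)*(b + 1)*(b + 4)*(b - 1)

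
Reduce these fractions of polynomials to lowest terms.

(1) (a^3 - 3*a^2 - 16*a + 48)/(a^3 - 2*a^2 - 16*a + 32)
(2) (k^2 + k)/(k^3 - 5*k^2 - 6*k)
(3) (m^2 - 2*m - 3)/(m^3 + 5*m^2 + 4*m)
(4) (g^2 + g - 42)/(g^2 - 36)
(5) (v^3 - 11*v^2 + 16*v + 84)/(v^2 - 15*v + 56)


(1) = (a - 3)/(a - 2)
(2) = 1/(k - 6)
(3) = (m - 3)/(m^2 + 4*m)
(4) = (g + 7)/(g + 6)
(5) = (v^2 - 4*v - 12)/(v - 8)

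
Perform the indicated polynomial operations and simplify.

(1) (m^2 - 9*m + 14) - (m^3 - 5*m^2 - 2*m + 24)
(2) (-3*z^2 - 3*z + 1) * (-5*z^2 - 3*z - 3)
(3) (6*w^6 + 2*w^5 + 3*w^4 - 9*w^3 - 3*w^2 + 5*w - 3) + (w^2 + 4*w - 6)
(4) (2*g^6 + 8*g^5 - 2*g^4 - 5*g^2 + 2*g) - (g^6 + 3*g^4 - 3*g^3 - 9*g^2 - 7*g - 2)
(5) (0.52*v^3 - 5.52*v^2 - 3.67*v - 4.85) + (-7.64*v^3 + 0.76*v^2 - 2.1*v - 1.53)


(1) = -m^3 + 6*m^2 - 7*m - 10
(2) = 15*z^4 + 24*z^3 + 13*z^2 + 6*z - 3
(3) = 6*w^6 + 2*w^5 + 3*w^4 - 9*w^3 - 2*w^2 + 9*w - 9
(4) = g^6 + 8*g^5 - 5*g^4 + 3*g^3 + 4*g^2 + 9*g + 2
(5) = -7.12*v^3 - 4.76*v^2 - 5.77*v - 6.38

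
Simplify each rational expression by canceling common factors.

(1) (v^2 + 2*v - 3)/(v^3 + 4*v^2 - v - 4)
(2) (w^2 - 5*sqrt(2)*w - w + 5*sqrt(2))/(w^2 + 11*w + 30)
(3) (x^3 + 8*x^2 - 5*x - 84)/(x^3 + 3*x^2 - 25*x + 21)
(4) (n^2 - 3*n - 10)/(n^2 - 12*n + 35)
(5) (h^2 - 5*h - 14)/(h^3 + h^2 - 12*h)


(1) = (v + 3)/(v^2 + 5*v + 4)
(2) = (w^2 + w*(-5*sqrt(2) - 1) + 5*sqrt(2))/(w^2 + 11*w + 30)
(3) = (x + 4)/(x - 1)
(4) = (n + 2)/(n - 7)
(5) = (h^2 - 5*h - 14)/(h^3 + h^2 - 12*h)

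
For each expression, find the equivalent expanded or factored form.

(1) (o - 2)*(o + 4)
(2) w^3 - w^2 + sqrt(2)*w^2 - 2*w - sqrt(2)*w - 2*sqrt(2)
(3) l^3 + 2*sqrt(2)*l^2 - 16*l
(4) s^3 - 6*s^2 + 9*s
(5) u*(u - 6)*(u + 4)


(1) = o^2 + 2*o - 8
(2) = (w - 2)*(w + 1)*(w + sqrt(2))
(3) = l*(l - 2*sqrt(2))*(l + 4*sqrt(2))
(4) = s*(s - 3)^2
(5) = u^3 - 2*u^2 - 24*u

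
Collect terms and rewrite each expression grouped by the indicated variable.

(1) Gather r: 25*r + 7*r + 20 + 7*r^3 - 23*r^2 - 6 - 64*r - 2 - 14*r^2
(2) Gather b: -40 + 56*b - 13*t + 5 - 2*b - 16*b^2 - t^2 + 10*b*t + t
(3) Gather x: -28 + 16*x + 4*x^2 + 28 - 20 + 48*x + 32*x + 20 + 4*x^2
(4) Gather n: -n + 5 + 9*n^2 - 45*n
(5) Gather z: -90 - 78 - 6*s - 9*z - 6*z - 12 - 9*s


(1) = 7*r^3 - 37*r^2 - 32*r + 12
(2) = -16*b^2 + b*(10*t + 54) - t^2 - 12*t - 35
(3) = 8*x^2 + 96*x
(4) = 9*n^2 - 46*n + 5
(5) = -15*s - 15*z - 180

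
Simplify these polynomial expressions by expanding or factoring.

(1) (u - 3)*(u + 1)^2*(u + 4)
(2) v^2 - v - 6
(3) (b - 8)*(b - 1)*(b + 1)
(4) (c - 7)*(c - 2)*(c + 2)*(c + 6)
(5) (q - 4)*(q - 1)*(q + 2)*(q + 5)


(1) = u^4 + 3*u^3 - 9*u^2 - 23*u - 12
(2) = (v - 3)*(v + 2)
(3) = b^3 - 8*b^2 - b + 8
(4) = c^4 - c^3 - 46*c^2 + 4*c + 168
(5) = q^4 + 2*q^3 - 21*q^2 - 22*q + 40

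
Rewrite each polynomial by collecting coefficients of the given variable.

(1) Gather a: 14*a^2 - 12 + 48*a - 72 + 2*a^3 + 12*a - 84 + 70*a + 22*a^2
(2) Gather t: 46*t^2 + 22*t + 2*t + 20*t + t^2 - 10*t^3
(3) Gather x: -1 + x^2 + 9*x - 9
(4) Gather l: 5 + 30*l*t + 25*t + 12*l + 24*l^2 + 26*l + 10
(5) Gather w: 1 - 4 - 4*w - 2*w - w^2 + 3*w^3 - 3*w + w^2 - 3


(1) = 2*a^3 + 36*a^2 + 130*a - 168
(2) = -10*t^3 + 47*t^2 + 44*t
(3) = x^2 + 9*x - 10
(4) = 24*l^2 + l*(30*t + 38) + 25*t + 15
(5) = 3*w^3 - 9*w - 6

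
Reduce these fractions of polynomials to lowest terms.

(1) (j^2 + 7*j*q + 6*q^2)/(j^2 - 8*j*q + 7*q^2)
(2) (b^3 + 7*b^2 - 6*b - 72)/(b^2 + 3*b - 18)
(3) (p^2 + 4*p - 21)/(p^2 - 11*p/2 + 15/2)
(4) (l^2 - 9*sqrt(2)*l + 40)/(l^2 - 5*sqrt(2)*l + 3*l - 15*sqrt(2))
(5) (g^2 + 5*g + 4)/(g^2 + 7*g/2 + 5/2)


(1) = (j^2 + 7*j*q + 6*q^2)/(j^2 - 8*j*q + 7*q^2)
(2) = b + 4
(3) = (2*p + 14)/(2*p - 5)
(4) = (l - 4*sqrt(2))/(l + 3)
(5) = (2*g + 8)/(2*g + 5)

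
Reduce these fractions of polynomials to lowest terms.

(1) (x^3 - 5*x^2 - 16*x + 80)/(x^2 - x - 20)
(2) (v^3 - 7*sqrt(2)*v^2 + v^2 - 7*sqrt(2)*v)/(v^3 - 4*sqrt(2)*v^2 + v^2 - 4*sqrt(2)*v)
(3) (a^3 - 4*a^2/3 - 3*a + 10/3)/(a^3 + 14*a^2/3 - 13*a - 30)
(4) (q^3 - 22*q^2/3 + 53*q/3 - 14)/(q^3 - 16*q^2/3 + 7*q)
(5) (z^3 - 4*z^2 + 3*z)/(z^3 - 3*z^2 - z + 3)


(1) = x - 4
(2) = (v - 7*sqrt(2))/(v - 4*sqrt(2))
(3) = (a^2 - 3*a + 2)/(a^2 + 3*a - 18)
(4) = (q - 2)/q
(5) = z/(z + 1)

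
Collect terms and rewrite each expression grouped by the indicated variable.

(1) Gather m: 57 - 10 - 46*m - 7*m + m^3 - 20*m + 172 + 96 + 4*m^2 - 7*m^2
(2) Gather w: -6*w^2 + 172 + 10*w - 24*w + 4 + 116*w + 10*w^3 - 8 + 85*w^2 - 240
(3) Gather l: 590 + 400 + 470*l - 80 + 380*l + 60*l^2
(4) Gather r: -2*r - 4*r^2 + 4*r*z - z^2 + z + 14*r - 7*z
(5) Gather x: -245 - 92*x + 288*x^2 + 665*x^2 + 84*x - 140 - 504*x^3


(1) = m^3 - 3*m^2 - 73*m + 315
(2) = 10*w^3 + 79*w^2 + 102*w - 72
(3) = 60*l^2 + 850*l + 910
(4) = -4*r^2 + r*(4*z + 12) - z^2 - 6*z
(5) = -504*x^3 + 953*x^2 - 8*x - 385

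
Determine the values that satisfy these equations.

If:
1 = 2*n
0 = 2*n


Then:
No Solution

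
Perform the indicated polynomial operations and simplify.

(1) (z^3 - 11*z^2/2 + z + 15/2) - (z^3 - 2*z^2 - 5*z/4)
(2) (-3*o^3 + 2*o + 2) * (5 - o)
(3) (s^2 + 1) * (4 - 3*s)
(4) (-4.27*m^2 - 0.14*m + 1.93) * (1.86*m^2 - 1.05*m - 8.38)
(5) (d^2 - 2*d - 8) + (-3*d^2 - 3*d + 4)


(1) = -7*z^2/2 + 9*z/4 + 15/2
(2) = 3*o^4 - 15*o^3 - 2*o^2 + 8*o + 10
(3) = -3*s^3 + 4*s^2 - 3*s + 4
(4) = -7.9422*m^4 + 4.2231*m^3 + 39.5194*m^2 - 0.8533*m - 16.1734
(5) = -2*d^2 - 5*d - 4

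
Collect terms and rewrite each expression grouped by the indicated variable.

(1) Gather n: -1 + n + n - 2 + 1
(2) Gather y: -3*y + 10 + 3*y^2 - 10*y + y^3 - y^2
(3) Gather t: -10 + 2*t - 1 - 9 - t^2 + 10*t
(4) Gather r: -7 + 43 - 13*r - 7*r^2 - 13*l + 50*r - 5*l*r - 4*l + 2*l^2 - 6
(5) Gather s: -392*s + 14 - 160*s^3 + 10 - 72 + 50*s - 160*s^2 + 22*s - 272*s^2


(1) = 2*n - 2
(2) = y^3 + 2*y^2 - 13*y + 10
(3) = -t^2 + 12*t - 20
(4) = 2*l^2 - 17*l - 7*r^2 + r*(37 - 5*l) + 30
(5) = -160*s^3 - 432*s^2 - 320*s - 48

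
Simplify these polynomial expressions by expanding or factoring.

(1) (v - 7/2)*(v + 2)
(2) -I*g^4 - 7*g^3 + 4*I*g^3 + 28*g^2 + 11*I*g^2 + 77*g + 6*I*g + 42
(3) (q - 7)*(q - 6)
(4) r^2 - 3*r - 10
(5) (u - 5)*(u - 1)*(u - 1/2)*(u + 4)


(1) = v^2 - 3*v/2 - 7
(2) = (g - 6)*(g + 1)*(g - 7*I)*(-I*g - I)
(3) = q^2 - 13*q + 42
(4) = (r - 5)*(r + 2)
(5) = u^4 - 5*u^3/2 - 18*u^2 + 59*u/2 - 10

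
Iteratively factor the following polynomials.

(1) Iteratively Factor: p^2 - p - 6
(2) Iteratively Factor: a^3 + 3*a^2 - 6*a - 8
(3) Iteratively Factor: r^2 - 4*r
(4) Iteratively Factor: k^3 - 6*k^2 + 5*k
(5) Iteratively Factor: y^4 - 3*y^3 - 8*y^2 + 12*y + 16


(1) = (p + 2)*(p - 3)
(2) = (a + 4)*(a^2 - a - 2) = (a - 2)*(a + 4)*(a + 1)
(3) = (r - 4)*(r)
(4) = (k)*(k^2 - 6*k + 5) = k*(k - 5)*(k - 1)
(5) = (y + 1)*(y^3 - 4*y^2 - 4*y + 16) = (y + 1)*(y + 2)*(y^2 - 6*y + 8) = (y - 4)*(y + 1)*(y + 2)*(y - 2)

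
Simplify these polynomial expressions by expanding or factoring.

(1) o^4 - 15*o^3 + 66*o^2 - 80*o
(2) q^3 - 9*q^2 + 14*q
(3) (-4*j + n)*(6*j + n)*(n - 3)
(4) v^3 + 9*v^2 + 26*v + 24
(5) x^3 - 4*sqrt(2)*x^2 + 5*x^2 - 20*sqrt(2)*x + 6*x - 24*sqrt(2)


(1) = o*(o - 8)*(o - 5)*(o - 2)
(2) = q*(q - 7)*(q - 2)
(3) = -24*j^2*n + 72*j^2 + 2*j*n^2 - 6*j*n + n^3 - 3*n^2
(4) = (v + 2)*(v + 3)*(v + 4)
(5) = (x + 2)*(x + 3)*(x - 4*sqrt(2))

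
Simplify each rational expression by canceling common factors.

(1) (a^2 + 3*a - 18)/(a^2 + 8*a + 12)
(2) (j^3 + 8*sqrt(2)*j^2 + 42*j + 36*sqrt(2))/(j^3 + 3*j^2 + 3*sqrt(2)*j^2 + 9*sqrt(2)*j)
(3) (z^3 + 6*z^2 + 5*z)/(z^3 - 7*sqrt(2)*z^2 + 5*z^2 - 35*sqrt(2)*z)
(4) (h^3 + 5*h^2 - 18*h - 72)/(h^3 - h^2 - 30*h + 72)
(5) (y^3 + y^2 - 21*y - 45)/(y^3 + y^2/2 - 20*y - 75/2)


(1) = (a - 3)/(a + 2)
(2) = (j^2 + 5*sqrt(2)*j + 12)/(j^2 + 3*j)
(3) = (z + 1)/(z - 7*sqrt(2))
(4) = (h + 3)/(h - 3)
(5) = (2*y + 6)/(2*y + 5)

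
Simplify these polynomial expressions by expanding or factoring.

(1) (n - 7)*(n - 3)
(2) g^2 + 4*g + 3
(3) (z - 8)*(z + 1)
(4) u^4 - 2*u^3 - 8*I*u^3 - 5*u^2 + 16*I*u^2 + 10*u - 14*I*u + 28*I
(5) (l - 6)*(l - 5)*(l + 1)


(1) = n^2 - 10*n + 21
(2) = (g + 1)*(g + 3)
(3) = z^2 - 7*z - 8
(4) = (u - 2)*(u - 7*I)*(u - 2*I)*(u + I)
(5) = l^3 - 10*l^2 + 19*l + 30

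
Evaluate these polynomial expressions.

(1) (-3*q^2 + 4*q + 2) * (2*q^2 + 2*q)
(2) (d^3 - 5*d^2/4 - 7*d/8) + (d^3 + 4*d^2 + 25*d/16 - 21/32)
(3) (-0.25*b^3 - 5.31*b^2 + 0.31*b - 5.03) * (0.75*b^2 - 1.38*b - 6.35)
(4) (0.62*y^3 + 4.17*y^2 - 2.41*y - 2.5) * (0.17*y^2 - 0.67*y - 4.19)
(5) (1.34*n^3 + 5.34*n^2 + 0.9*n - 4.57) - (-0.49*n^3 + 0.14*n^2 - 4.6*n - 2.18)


(1) = -6*q^4 + 2*q^3 + 12*q^2 + 4*q
(2) = 2*d^3 + 11*d^2/4 + 11*d/16 - 21/32
(3) = -0.1875*b^5 - 3.6375*b^4 + 9.1478*b^3 + 29.5182*b^2 + 4.9729*b + 31.9405
(4) = 0.1054*y^5 + 0.2935*y^4 - 5.8014*y^3 - 16.2826*y^2 + 11.7729*y + 10.475
(5) = 1.83*n^3 + 5.2*n^2 + 5.5*n - 2.39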